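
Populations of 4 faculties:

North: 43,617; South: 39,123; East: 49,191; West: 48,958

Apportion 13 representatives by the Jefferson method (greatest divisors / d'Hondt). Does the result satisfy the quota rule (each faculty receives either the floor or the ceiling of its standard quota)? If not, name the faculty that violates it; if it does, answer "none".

Standard quotas: North 3.135, South 2.812, East 3.535, West 3.518.
Jefferson allocation: North 3, South 3, East 4, West 3.
Every allocation lies between the lower and upper quota.

none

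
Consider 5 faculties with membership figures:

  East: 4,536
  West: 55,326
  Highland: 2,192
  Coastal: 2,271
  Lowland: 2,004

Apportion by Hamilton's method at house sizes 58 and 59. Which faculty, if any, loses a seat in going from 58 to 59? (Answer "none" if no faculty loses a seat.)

none

At 58 seats: East 4, West 48, Highland 2, Coastal 2, Lowland 2.
At 59 seats: East 4, West 49, Highland 2, Coastal 2, Lowland 2.
No faculty's allocation decreased.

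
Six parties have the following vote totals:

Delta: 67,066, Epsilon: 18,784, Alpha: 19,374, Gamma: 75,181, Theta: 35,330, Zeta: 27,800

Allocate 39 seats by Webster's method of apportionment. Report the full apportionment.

Delta 11, Epsilon 3, Alpha 3, Gamma 12, Theta 6, Zeta 4

Standard divisor 243535/39 ≈ 6244.487; standard quotas: Delta 10.740, Epsilon 3.008, Alpha 3.103, Gamma 12.040, Theta 5.658, Zeta 4.452.
Rounding to the nearest integer gives Delta 11, Epsilon 3, Alpha 3, Gamma 12, Theta 6, Zeta 4 — total 39, matching the house size, so no adjustment is needed.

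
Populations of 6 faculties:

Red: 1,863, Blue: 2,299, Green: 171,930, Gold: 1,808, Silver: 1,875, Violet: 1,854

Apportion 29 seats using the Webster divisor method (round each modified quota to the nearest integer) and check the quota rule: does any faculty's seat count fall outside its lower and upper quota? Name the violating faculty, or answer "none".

Standard quotas: Red 0.297, Blue 0.367, Green 27.451, Gold 0.289, Silver 0.299, Violet 0.296.
Webster allocation: Red 0, Blue 0, Green 29, Gold 0, Silver 0, Violet 0.
Green has quota 27.451 (lower 27, upper 28) but receives 29 — outside the quota interval.

Green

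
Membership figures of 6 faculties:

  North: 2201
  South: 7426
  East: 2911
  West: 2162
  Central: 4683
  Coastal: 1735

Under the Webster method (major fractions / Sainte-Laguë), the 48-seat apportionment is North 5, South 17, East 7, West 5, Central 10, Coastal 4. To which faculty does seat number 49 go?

Central

Priority for the next seat is population ÷ (current seats + 0.5).
Priorities: North 400.182, South 424.343, East 388.133, West 393.091, Central 446.000, Coastal 385.556.
Highest priority: Central.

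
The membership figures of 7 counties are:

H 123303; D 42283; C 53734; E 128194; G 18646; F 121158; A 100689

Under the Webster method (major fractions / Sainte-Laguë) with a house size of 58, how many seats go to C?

Standard divisor 588007/58 ≈ 10138.052; standard quotas: H 12.162, D 4.171, C 5.300, E 12.645, G 1.839, F 11.951, A 9.932.
Rounding to the nearest integer gives H 12, D 4, C 5, E 13, G 2, F 12, A 10 — total 58, matching the house size, so no adjustment is needed.
C receives 5.

5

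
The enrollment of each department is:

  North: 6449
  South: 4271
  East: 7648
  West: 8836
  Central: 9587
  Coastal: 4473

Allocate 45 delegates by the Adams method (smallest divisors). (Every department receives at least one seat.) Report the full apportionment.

North: 7; South: 5; East: 8; West: 10; Central: 10; Coastal: 5

Standard divisor 41264/45 ≈ 916.978; standard quotas: North 7.033, South 4.658, East 8.340, West 9.636, Central 10.455, Coastal 4.878.
Rounding up gives 8, 5, 9, 10, 11, 5 = 48 seats, so the divisor must be adjusted.
With modified divisor 970: modified quotas North 6.648, South 4.403, East 7.885, West 9.109, Central 9.884, Coastal 4.611.
Rounding up: North 7, South 5, East 8, West 10, Central 10, Coastal 5 (total 45).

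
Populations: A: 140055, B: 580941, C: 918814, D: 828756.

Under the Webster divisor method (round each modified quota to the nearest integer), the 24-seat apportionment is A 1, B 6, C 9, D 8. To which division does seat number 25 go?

D

Priority for the next seat is population ÷ (current seats + 0.5).
Priorities: A 93370.000, B 89375.538, C 96717.263, D 97500.706.
Highest priority: D.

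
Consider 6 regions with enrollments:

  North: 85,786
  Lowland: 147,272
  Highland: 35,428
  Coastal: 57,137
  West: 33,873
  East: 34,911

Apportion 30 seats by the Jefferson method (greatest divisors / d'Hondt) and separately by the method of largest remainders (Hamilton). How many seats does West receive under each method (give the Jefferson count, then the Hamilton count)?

Jefferson: North 7, Lowland 12, Highland 3, Coastal 4, West 2, East 2.
Hamilton: North 6, Lowland 11, Highland 3, Coastal 4, West 3, East 3.
West gets 2 under Jefferson and 3 under Hamilton.

2 and 3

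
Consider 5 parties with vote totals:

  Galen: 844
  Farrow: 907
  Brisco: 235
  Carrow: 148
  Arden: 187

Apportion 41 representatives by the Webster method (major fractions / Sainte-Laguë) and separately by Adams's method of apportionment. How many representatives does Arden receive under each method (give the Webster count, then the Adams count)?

Webster: Galen 15, Farrow 16, Brisco 4, Carrow 3, Arden 3.
Adams: Galen 14, Farrow 16, Brisco 4, Carrow 3, Arden 4.
Arden gets 3 under Webster and 4 under Adams.

3 and 4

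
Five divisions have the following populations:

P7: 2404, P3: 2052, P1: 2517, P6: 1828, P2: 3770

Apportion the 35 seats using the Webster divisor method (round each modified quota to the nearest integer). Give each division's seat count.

Standard divisor 12571/35 ≈ 359.171; standard quotas: P7 6.693, P3 5.713, P1 7.008, P6 5.089, P2 10.496.
Rounding to the nearest integer gives P7 7, P3 6, P1 7, P6 5, P2 10 — total 35, matching the house size, so no adjustment is needed.

P7=7, P3=6, P1=7, P6=5, P2=10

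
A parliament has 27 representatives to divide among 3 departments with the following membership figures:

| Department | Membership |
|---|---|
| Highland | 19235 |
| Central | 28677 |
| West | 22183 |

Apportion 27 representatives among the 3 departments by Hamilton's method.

Standard divisor: 70095 ÷ 27 ≈ 2596.111.
Standard quotas: Highland 7.4092, Central 11.0461, West 8.5447.
Lower quotas: Highland 7, Central 11, West 8 (sum 26, leaving 1 seat).
Remainders in descending order: West 0.5447, Highland 0.4092, Central 0.0461.
The surplus seat goes to West.

Highland=7, Central=11, West=9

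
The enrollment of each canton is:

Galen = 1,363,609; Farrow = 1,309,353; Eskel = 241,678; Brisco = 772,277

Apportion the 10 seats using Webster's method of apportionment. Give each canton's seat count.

Standard divisor 3686917/10 ≈ 368691.7; standard quotas: Galen 3.699, Farrow 3.551, Eskel 0.656, Brisco 2.095.
Rounding to the nearest integer gives 4, 4, 1, 2 = 11 seats, so the divisor must be adjusted.
With modified divisor 381900: modified quotas Galen 3.571, Farrow 3.429, Eskel 0.633, Brisco 2.022.
Rounding to the nearest integer: Galen 4, Farrow 3, Eskel 1, Brisco 2 (total 10).

Galen: 4; Farrow: 3; Eskel: 1; Brisco: 2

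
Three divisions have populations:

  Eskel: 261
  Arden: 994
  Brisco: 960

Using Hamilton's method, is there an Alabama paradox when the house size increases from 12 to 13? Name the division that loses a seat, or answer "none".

At 12 seats: Eskel 2, Arden 5, Brisco 5.
At 13 seats: Eskel 1, Arden 6, Brisco 6.
Eskel drops from 2 to 1.

Eskel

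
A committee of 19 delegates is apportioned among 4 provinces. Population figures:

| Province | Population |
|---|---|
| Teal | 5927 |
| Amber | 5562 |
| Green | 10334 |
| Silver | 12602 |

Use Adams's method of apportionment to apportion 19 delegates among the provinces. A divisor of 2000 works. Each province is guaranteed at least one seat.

Teal 3, Amber 3, Green 6, Silver 7

With modified divisor 2000: modified quotas Teal 2.963, Amber 2.781, Green 5.167, Silver 6.301.
Rounding up: Teal 3, Amber 3, Green 6, Silver 7 (total 19).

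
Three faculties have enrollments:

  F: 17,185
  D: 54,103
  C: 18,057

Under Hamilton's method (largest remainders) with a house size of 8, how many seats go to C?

Total 89345; standard divisor 89345/8 ≈ 11168.125.
Standard quotas: F 1.5388, D 4.8444, C 1.6168.
Lower quotas: F 1, D 4, C 1 (sum 6, leaving 2 seats).
Remainders in descending order: D 0.8444, C 0.6168, F 0.5388.
The surplus seats go to D, C.
C receives 2.

2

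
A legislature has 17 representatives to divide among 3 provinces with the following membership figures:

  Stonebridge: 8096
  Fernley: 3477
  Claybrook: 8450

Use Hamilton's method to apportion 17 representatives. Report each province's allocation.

Standard divisor: 20023 ÷ 17 ≈ 1177.824.
Standard quotas: Stonebridge 6.8737, Fernley 2.9521, Claybrook 7.1742.
Lower quotas: Stonebridge 6, Fernley 2, Claybrook 7 (sum 15, leaving 2 seats).
Remainders in descending order: Fernley 0.9521, Stonebridge 0.8737, Claybrook 0.1742.
The surplus seats go to Fernley, Stonebridge.

Stonebridge 7, Fernley 3, Claybrook 7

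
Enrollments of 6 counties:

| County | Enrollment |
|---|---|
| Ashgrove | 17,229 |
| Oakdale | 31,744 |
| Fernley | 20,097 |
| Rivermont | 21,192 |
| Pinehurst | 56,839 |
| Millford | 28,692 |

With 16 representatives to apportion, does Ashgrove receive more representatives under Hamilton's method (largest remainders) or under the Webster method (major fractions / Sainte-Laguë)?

Hamilton: Ashgrove 1, Oakdale 3, Fernley 2, Rivermont 2, Pinehurst 5, Millford 3.
Webster: Ashgrove 2, Oakdale 3, Fernley 2, Rivermont 2, Pinehurst 5, Millford 2.
Ashgrove gets 1 under Hamilton and 2 under Webster.

Webster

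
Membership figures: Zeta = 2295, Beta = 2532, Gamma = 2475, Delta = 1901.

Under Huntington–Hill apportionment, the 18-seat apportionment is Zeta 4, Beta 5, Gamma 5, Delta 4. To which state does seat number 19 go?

Priority for the next seat is population ÷ (√(s·(s+1))).
Priorities: Zeta 513.178, Beta 462.278, Gamma 451.871, Delta 425.077.
Highest priority: Zeta.

Zeta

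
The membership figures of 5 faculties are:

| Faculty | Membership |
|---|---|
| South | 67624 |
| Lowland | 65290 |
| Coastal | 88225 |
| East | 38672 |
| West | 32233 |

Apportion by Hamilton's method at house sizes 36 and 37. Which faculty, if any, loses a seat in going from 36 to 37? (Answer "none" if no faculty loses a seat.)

At 36 seats: South 8, Lowland 8, Coastal 11, East 5, West 4.
At 37 seats: South 9, Lowland 8, Coastal 11, East 5, West 4.
No faculty's allocation decreased.

none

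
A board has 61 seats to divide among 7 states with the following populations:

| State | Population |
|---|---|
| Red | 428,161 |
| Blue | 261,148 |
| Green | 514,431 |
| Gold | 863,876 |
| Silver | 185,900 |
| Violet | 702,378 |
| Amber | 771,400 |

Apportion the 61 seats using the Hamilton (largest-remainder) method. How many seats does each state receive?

Red: 7, Blue: 4, Green: 8, Gold: 14, Silver: 3, Violet: 12, Amber: 13

Standard divisor: 3727294 ÷ 61 ≈ 61103.18.
Standard quotas: Red 7.0072, Blue 4.2739, Green 8.4191, Gold 14.1380, Silver 3.0424, Violet 11.4949, Amber 12.6245.
Lower quotas: Red 7, Blue 4, Green 8, Gold 14, Silver 3, Violet 11, Amber 12 (sum 59, leaving 2 seats).
Remainders in descending order: Amber 0.6245, Violet 0.4949, Green 0.4191, Blue 0.2739, Gold 0.1380, Silver 0.0424, Red 0.0072.
The surplus seats go to Amber, Violet.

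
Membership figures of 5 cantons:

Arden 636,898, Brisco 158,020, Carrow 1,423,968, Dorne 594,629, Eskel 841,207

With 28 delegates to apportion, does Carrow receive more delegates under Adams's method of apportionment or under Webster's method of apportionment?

Adams: Arden 5, Brisco 2, Carrow 10, Dorne 5, Eskel 6.
Webster: Arden 5, Brisco 1, Carrow 11, Dorne 5, Eskel 6.
Carrow gets 10 under Adams and 11 under Webster.

Webster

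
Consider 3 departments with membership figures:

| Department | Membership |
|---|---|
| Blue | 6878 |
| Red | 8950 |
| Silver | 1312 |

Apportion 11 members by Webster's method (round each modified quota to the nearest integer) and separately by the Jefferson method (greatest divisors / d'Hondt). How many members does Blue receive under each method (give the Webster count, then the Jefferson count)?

Webster: Blue 4, Red 6, Silver 1.
Jefferson: Blue 5, Red 6, Silver 0.
Blue gets 4 under Webster and 5 under Jefferson.

4 and 5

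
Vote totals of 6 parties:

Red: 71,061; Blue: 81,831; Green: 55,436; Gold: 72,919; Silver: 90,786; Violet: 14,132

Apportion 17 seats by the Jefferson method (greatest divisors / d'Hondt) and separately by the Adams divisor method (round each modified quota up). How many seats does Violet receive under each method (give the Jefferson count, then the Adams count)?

Jefferson: Red 3, Blue 4, Green 3, Gold 3, Silver 4, Violet 0.
Adams: Red 3, Blue 3, Green 3, Gold 3, Silver 4, Violet 1.
Violet gets 0 under Jefferson and 1 under Adams.

0 and 1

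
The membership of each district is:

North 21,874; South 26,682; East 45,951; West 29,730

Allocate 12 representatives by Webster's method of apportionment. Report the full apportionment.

North 2, South 3, East 4, West 3

Standard divisor 124237/12 ≈ 10353.083; standard quotas: North 2.113, South 2.577, East 4.438, West 2.872.
Rounding to the nearest integer gives North 2, South 3, East 4, West 3 — total 12, matching the house size, so no adjustment is needed.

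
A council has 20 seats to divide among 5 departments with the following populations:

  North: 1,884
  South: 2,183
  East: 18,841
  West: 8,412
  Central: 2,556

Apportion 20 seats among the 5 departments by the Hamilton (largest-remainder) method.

North 1, South 1, East 11, West 5, Central 2

Total 33876; standard divisor 33876/20 ≈ 1693.8.
Standard quotas: North 1.1123, South 1.2888, East 11.1235, West 4.9663, Central 1.5090.
Lower quotas: North 1, South 1, East 11, West 4, Central 1 (sum 18, leaving 2 seats).
Remainders in descending order: West 0.9663, Central 0.5090, South 0.2888, East 0.1235, North 0.1123.
The surplus seats go to West, Central.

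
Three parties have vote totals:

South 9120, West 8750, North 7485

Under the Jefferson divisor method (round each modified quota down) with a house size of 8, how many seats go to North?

2

Standard divisor 25355/8 ≈ 3169.375; standard quotas: South 2.878, West 2.761, North 2.362.
Rounding down gives 2, 2, 2 = 6 seats, so the divisor must be adjusted.
With modified divisor 2700: modified quotas South 3.378, West 3.241, North 2.772.
Rounding down: South 3, West 3, North 2 (total 8).
North receives 2.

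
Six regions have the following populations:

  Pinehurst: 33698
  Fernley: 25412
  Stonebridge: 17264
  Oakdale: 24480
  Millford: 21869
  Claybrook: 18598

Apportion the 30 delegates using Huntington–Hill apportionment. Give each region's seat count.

Pinehurst 7, Fernley 5, Stonebridge 4, Oakdale 5, Millford 5, Claybrook 4

With divisor 4765: modified quotas Pinehurst 7.072, Fernley 5.333, Stonebridge 3.623, Oakdale 5.137, Millford 4.590, Claybrook 3.903.
Geometric-mean thresholds: Pinehurst √(7·8)=7.483, Fernley √(5·6)=5.477, Stonebridge √(3·4)=3.464, Oakdale √(5·6)=5.477, Millford √(4·5)=4.472, Claybrook √(3·4)=3.464.
Each quota rounded against its threshold gives Pinehurst 7, Fernley 5, Stonebridge 4, Oakdale 5, Millford 5, Claybrook 4 (total 30).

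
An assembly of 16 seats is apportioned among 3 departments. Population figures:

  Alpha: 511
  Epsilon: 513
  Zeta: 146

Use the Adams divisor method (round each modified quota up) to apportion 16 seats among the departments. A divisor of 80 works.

With modified divisor 80: modified quotas Alpha 6.388, Epsilon 6.412, Zeta 1.825.
Rounding up: Alpha 7, Epsilon 7, Zeta 2 (total 16).

Alpha 7; Epsilon 7; Zeta 2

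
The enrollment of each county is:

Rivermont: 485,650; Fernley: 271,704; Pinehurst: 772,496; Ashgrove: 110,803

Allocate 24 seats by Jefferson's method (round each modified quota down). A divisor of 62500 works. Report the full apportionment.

With modified divisor 62500: modified quotas Rivermont 7.770, Fernley 4.347, Pinehurst 12.360, Ashgrove 1.773.
Rounding down: Rivermont 7, Fernley 4, Pinehurst 12, Ashgrove 1 (total 24).

Rivermont: 7, Fernley: 4, Pinehurst: 12, Ashgrove: 1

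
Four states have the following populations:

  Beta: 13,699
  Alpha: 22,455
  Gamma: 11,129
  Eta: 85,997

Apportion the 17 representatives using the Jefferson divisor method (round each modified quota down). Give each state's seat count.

Standard divisor 133280/17 ≈ 7840; standard quotas: Beta 1.747, Alpha 2.864, Gamma 1.420, Eta 10.969.
Rounding down gives 1, 2, 1, 10 = 14 seats, so the divisor must be adjusted.
With modified divisor 7000: modified quotas Beta 1.957, Alpha 3.208, Gamma 1.590, Eta 12.285.
Rounding down: Beta 1, Alpha 3, Gamma 1, Eta 12 (total 17).

Beta 1, Alpha 3, Gamma 1, Eta 12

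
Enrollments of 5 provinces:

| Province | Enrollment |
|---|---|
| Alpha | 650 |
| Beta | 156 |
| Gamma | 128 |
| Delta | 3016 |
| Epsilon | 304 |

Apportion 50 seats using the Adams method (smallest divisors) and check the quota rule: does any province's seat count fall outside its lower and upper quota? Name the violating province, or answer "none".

Delta

Standard quotas: Alpha 7.640, Beta 1.834, Gamma 1.504, Delta 35.449, Epsilon 3.573.
Adams allocation: Alpha 8, Beta 2, Gamma 2, Delta 34, Epsilon 4.
Delta has quota 35.449 (lower 35, upper 36) but receives 34 — outside the quota interval.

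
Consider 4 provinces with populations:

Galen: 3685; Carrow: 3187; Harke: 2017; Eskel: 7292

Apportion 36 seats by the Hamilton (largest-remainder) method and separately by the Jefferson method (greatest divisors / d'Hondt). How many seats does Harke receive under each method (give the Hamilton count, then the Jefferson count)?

Hamilton: Galen 8, Carrow 7, Harke 5, Eskel 16.
Jefferson: Galen 8, Carrow 7, Harke 4, Eskel 17.
Harke gets 5 under Hamilton and 4 under Jefferson.

5 and 4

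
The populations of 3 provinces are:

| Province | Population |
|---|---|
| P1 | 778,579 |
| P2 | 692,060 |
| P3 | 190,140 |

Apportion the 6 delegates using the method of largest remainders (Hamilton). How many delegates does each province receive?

Total 1660779; standard divisor 1660779/6 ≈ 276796.5.
Standard quotas: P1 2.8128, P2 2.5002, P3 0.6869.
Lower quotas: P1 2, P2 2, P3 0 (sum 4, leaving 2 seats).
Remainders in descending order: P1 0.8128, P3 0.6869, P2 0.5002.
Largest remainders: P1, P3 receive the extra seats.

P1: 3, P2: 2, P3: 1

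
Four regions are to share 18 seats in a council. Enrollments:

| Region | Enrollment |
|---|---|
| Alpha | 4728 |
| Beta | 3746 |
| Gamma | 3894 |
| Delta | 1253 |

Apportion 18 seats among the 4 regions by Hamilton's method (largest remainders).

Alpha 6, Beta 5, Gamma 5, Delta 2

Total 13621; standard divisor 13621/18 ≈ 756.722.
Standard quotas: Alpha 6.248, Beta 4.950, Gamma 5.146, Delta 1.656.
Lower quotas: Alpha 6, Beta 4, Gamma 5, Delta 1 (sum 16, leaving 2 seats).
Remainders in descending order: Beta 0.950, Delta 0.656, Alpha 0.248, Gamma 0.146.
Largest remainders: Beta, Delta receive the extra seats.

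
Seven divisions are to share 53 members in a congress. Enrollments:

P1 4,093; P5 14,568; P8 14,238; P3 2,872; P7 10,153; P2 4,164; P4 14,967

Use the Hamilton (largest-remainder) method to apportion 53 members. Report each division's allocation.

Standard divisor: 65055 ÷ 53 ≈ 1227.453.
Standard quotas: P1 3.3345, P5 11.8685, P8 11.5996, P3 2.3398, P7 8.2716, P2 3.3924, P4 12.1935.
Lower quotas: P1 3, P5 11, P8 11, P3 2, P7 8, P2 3, P4 12 (sum 50, leaving 3 seats).
Remainders in descending order: P5 0.8685, P8 0.5996, P2 0.3924, P3 0.3398, P1 0.3345, P7 0.2716, P4 0.1935.
The surplus seats go to P5, P8, P2.

P1: 3, P5: 12, P8: 12, P3: 2, P7: 8, P2: 4, P4: 12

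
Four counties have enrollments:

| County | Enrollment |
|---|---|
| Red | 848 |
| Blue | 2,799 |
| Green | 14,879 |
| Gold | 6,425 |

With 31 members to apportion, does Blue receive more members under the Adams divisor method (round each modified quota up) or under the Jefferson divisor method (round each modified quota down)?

Adams: Red 1, Blue 4, Green 18, Gold 8.
Jefferson: Red 1, Blue 3, Green 19, Gold 8.
Blue gets 4 under Adams and 3 under Jefferson.

Adams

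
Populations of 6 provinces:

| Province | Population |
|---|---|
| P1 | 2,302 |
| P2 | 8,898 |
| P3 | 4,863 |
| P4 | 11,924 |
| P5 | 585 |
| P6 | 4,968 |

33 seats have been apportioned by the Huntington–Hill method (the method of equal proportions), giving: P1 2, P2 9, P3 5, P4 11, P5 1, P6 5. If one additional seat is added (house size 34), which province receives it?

Priority for the next seat is population ÷ (√(s·(s+1))).
Priorities: P1 939.788, P2 937.932, P3 887.858, P4 1037.851, P5 413.657, P6 907.029.
Highest priority: P4.

P4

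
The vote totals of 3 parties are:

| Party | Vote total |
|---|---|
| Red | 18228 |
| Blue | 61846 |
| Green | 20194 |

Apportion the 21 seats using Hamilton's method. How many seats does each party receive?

Red=4, Blue=13, Green=4

Total 100268; standard divisor 100268/21 ≈ 4774.667.
Standard quotas: Red 3.8176, Blue 12.9529, Green 4.2294.
Lower quotas: Red 3, Blue 12, Green 4 (sum 19, leaving 2 seats).
Remainders in descending order: Blue 0.9529, Red 0.8176, Green 0.2294.
The surplus seats go to Blue, Red.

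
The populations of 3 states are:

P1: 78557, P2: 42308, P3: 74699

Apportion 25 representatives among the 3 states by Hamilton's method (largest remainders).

Standard divisor: 195564 ÷ 25 ≈ 7822.56.
Standard quotas: P1 10.0424, P2 5.4085, P3 9.5492.
Lower quotas: P1 10, P2 5, P3 9 (sum 24, leaving 1 seat).
Remainders in descending order: P3 0.5492, P2 0.4085, P1 0.0424.
Largest remainder: P3 receives the extra seat.

P1 10, P2 5, P3 10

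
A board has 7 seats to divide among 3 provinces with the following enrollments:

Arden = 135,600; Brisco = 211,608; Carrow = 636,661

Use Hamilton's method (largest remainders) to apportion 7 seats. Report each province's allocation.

Arden 1, Brisco 1, Carrow 5

The standard divisor is 983869/7 ≈ 140552.714.
Standard quotas: Arden 0.9648, Brisco 1.5055, Carrow 4.5297.
Lower quotas: Arden 0, Brisco 1, Carrow 4 (sum 5, leaving 2 seats).
Remainders in descending order: Arden 0.9648, Carrow 0.5297, Brisco 0.5055.
Largest remainders: Arden, Carrow receive the extra seats.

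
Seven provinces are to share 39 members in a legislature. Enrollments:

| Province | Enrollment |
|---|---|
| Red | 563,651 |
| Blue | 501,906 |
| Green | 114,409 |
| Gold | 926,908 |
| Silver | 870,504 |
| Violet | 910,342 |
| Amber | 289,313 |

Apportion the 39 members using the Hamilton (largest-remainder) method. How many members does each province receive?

Red 5, Blue 5, Green 1, Gold 9, Silver 8, Violet 8, Amber 3

The standard divisor is 4177033/39 ≈ 107103.41.
Standard quotas: Red 5.2627, Blue 4.6862, Green 1.0682, Gold 8.6543, Silver 8.1277, Violet 8.4997, Amber 2.7012.
Lower quotas: Red 5, Blue 4, Green 1, Gold 8, Silver 8, Violet 8, Amber 2 (sum 36, leaving 3 seats).
Remainders in descending order: Amber 0.7012, Blue 0.6862, Gold 0.6543, Violet 0.4997, Red 0.2627, Silver 0.1277, Green 0.0682.
Largest remainders: Amber, Blue, Gold receive the extra seats.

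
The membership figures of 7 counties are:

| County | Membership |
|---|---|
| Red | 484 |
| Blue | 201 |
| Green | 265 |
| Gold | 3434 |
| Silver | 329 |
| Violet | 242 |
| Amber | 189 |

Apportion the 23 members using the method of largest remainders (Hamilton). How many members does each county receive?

Red: 2; Blue: 1; Green: 1; Gold: 15; Silver: 2; Violet: 1; Amber: 1

Total 5144; standard divisor 5144/23 ≈ 223.652.
Standard quotas: Red 2.164, Blue 0.899, Green 1.185, Gold 15.354, Silver 1.471, Violet 1.082, Amber 0.845.
Lower quotas: Red 2, Blue 0, Green 1, Gold 15, Silver 1, Violet 1, Amber 0 (sum 20, leaving 3 seats).
Remainders in descending order: Blue 0.899, Amber 0.845, Silver 0.471, Gold 0.354, Green 0.185, Red 0.164, Violet 0.082.
The surplus seats go to Blue, Amber, Silver.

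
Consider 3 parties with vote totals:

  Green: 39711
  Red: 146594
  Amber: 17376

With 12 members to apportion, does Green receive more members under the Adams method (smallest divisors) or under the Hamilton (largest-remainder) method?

Adams

Adams: Green 3, Red 8, Amber 1.
Hamilton: Green 2, Red 9, Amber 1.
Green gets 3 under Adams and 2 under Hamilton.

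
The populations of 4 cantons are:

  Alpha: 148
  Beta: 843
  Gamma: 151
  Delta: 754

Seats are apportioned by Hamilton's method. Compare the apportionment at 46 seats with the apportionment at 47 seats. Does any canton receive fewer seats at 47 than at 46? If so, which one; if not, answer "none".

At 46 seats: Alpha 4, Beta 20, Gamma 4, Delta 18.
At 47 seats: Alpha 3, Beta 21, Gamma 4, Delta 19.
Alpha drops from 4 to 3.

Alpha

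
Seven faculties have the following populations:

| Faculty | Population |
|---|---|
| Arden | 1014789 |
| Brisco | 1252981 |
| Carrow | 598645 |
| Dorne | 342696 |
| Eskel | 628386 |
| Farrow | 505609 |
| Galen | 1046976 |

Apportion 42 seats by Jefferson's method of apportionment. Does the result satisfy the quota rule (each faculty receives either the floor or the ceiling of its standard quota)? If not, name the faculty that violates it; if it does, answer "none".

none

Standard quotas: Arden 7.907, Brisco 9.763, Carrow 4.665, Dorne 2.670, Eskel 4.896, Farrow 3.940, Galen 8.158.
Jefferson allocation: Arden 8, Brisco 10, Carrow 5, Dorne 2, Eskel 5, Farrow 4, Galen 8.
Every allocation lies between the lower and upper quota.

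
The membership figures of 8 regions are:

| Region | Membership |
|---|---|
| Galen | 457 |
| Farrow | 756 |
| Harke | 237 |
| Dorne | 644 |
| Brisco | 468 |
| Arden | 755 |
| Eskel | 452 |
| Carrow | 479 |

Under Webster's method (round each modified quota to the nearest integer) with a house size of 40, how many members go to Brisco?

Standard divisor 4248/40 ≈ 106.2; standard quotas: Galen 4.303, Farrow 7.119, Harke 2.232, Dorne 6.064, Brisco 4.407, Arden 7.109, Eskel 4.256, Carrow 4.510.
Rounding to the nearest integer gives 4, 7, 2, 6, 4, 7, 4, 5 = 39 seats, so the divisor must be adjusted.
With modified divisor 103: modified quotas Galen 4.437, Farrow 7.340, Harke 2.301, Dorne 6.252, Brisco 4.544, Arden 7.330, Eskel 4.388, Carrow 4.650.
Rounding to the nearest integer: Galen 4, Farrow 7, Harke 2, Dorne 6, Brisco 5, Arden 7, Eskel 4, Carrow 5 (total 40).
Brisco receives 5.

5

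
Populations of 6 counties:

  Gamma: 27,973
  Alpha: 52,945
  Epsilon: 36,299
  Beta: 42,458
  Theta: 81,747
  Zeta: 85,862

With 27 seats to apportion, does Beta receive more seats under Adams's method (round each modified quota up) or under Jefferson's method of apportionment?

Adams

Adams: Gamma 3, Alpha 4, Epsilon 3, Beta 4, Theta 6, Zeta 7.
Jefferson: Gamma 2, Alpha 4, Epsilon 3, Beta 3, Theta 7, Zeta 8.
Beta gets 4 under Adams and 3 under Jefferson.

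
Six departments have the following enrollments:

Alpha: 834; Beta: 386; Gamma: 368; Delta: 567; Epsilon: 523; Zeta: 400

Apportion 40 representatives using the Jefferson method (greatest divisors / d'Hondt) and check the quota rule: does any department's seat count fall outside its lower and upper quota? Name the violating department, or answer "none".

none

Standard quotas: Alpha 10.838, Beta 5.016, Gamma 4.782, Delta 7.368, Epsilon 6.797, Zeta 5.198.
Jefferson allocation: Alpha 11, Beta 5, Gamma 5, Delta 7, Epsilon 7, Zeta 5.
Every allocation lies between the lower and upper quota.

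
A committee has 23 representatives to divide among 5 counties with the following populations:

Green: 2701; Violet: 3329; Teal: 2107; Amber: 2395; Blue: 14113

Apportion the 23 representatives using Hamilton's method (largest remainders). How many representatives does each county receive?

Green 3, Violet 3, Teal 2, Amber 2, Blue 13

Standard divisor: 24645 ÷ 23 ≈ 1071.522.
Standard quotas: Green 2.5207, Violet 3.1068, Teal 1.9664, Amber 2.2351, Blue 13.1710.
Lower quotas: Green 2, Violet 3, Teal 1, Amber 2, Blue 13 (sum 21, leaving 2 seats).
Remainders in descending order: Teal 0.9664, Green 0.5207, Amber 0.2351, Blue 0.1710, Violet 0.1068.
Largest remainders: Teal, Green receive the extra seats.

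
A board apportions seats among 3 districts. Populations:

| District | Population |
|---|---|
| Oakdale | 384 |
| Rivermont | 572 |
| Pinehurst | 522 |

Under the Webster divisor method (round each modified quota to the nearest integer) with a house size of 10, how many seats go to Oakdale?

3

Standard divisor 1478/10 ≈ 147.8; standard quotas: Oakdale 2.598, Rivermont 3.870, Pinehurst 3.532.
Rounding to the nearest integer gives 3, 4, 4 = 11 seats, so the divisor must be adjusted.
With modified divisor 150: modified quotas Oakdale 2.560, Rivermont 3.813, Pinehurst 3.480.
Rounding to the nearest integer: Oakdale 3, Rivermont 4, Pinehurst 3 (total 10).
Oakdale receives 3.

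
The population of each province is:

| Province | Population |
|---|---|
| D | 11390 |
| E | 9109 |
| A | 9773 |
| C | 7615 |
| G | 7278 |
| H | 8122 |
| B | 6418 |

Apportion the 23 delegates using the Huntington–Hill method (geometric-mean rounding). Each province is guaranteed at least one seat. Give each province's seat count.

With divisor 2625: modified quotas D 4.339, E 3.470, A 3.723, C 2.901, G 2.773, H 3.094, B 2.445.
Geometric-mean thresholds: D √(4·5)=4.472, E √(3·4)=3.464, A √(3·4)=3.464, C √(2·3)=2.449, G √(2·3)=2.449, H √(3·4)=3.464, B √(2·3)=2.449.
Each quota rounded against its threshold gives D 4, E 4, A 4, C 3, G 3, H 3, B 2 (total 23).

D=4; E=4; A=4; C=3; G=3; H=3; B=2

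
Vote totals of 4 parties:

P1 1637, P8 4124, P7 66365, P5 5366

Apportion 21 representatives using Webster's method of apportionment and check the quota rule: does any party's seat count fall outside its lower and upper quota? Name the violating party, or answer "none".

Standard quotas: P1 0.444, P8 1.118, P7 17.985, P5 1.454.
Webster allocation: P1 0, P8 1, P7 19, P5 1.
P7 has quota 17.985 (lower 17, upper 18) but receives 19 — outside the quota interval.

P7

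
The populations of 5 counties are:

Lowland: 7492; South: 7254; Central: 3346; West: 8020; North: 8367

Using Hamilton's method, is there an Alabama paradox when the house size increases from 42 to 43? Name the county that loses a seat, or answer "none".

none

At 42 seats: Lowland 9, South 9, Central 4, West 10, North 10.
At 43 seats: Lowland 9, South 9, Central 4, West 10, North 11.
No county's allocation decreased.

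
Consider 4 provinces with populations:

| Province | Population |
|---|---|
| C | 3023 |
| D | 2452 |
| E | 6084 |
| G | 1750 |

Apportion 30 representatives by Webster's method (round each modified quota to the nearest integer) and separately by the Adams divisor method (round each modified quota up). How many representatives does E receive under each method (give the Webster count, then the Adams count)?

Webster: C 7, D 5, E 14, G 4.
Adams: C 7, D 6, E 13, G 4.
E gets 14 under Webster and 13 under Adams.

14 and 13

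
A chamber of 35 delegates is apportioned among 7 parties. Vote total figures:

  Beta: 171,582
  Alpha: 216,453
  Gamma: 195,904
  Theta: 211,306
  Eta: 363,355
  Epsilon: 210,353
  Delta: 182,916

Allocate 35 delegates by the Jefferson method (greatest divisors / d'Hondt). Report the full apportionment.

Standard divisor 1551869/35 ≈ 44339.114; standard quotas: Beta 3.870, Alpha 4.882, Gamma 4.418, Theta 4.766, Eta 8.195, Epsilon 4.744, Delta 4.125.
Rounding down gives 3, 4, 4, 4, 8, 4, 4 = 31 seats, so the divisor must be adjusted.
With modified divisor 41200: modified quotas Beta 4.165, Alpha 5.254, Gamma 4.755, Theta 5.129, Eta 8.819, Epsilon 5.106, Delta 4.440.
Rounding down: Beta 4, Alpha 5, Gamma 4, Theta 5, Eta 8, Epsilon 5, Delta 4 (total 35).

Beta=4; Alpha=5; Gamma=4; Theta=5; Eta=8; Epsilon=5; Delta=4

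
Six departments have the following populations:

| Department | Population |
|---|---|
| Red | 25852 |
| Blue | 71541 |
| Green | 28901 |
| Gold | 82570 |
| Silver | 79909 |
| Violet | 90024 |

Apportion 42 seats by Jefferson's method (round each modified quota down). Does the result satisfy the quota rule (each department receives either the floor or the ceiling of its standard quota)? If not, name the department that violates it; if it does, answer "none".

Standard quotas: Red 2.866, Blue 7.932, Green 3.204, Gold 9.155, Silver 8.860, Violet 9.982.
Jefferson allocation: Red 3, Blue 8, Green 3, Gold 9, Silver 9, Violet 10.
Every allocation lies between the lower and upper quota.

none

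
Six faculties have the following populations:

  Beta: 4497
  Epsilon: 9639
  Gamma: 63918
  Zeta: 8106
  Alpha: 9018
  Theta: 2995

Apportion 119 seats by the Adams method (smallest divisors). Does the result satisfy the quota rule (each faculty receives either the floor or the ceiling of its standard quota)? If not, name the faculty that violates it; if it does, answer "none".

Gamma

Standard quotas: Beta 5.451, Epsilon 11.684, Gamma 77.478, Zeta 9.826, Alpha 10.931, Theta 3.630.
Adams allocation: Beta 6, Epsilon 12, Gamma 76, Zeta 10, Alpha 11, Theta 4.
Gamma has quota 77.478 (lower 77, upper 78) but receives 76 — outside the quota interval.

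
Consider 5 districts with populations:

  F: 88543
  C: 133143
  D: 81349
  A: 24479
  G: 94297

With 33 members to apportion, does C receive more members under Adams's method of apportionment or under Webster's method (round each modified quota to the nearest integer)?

Webster

Adams: F 7, C 10, D 7, A 2, G 7.
Webster: F 7, C 11, D 6, A 2, G 7.
C gets 10 under Adams and 11 under Webster.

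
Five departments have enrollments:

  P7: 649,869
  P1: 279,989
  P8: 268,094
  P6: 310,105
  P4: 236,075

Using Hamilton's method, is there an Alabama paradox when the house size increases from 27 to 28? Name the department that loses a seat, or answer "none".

At 27 seats: P7 10, P1 4, P8 4, P6 5, P4 4.
At 28 seats: P7 10, P1 5, P8 4, P6 5, P4 4.
No department's allocation decreased.

none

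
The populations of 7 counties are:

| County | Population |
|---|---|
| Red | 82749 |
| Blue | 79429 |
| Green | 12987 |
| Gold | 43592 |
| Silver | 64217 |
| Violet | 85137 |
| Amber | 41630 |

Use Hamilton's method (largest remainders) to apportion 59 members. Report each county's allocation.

Red=12, Blue=12, Green=2, Gold=6, Silver=9, Violet=12, Amber=6

The standard divisor is 409741/59 ≈ 6944.763.
Standard quotas: Red 11.9153, Blue 11.4373, Green 1.8700, Gold 6.2770, Silver 9.2468, Violet 12.2592, Amber 5.9944.
Lower quotas: Red 11, Blue 11, Green 1, Gold 6, Silver 9, Violet 12, Amber 5 (sum 55, leaving 4 seats).
Remainders in descending order: Amber 0.9944, Red 0.9153, Green 0.8700, Blue 0.4373, Gold 0.2770, Violet 0.2592, Silver 0.2468.
The surplus seats go to Amber, Red, Green, Blue.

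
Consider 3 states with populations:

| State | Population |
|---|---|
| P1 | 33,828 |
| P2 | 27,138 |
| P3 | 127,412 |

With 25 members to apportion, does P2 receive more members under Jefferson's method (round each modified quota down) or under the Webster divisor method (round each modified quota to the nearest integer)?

Jefferson: P1 4, P2 3, P3 18.
Webster: P1 4, P2 4, P3 17.
P2 gets 3 under Jefferson and 4 under Webster.

Webster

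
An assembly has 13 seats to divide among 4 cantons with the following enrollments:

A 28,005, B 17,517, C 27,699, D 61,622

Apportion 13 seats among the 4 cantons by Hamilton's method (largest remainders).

A: 3, B: 2, C: 2, D: 6

Standard divisor: 134843 ÷ 13 ≈ 10372.538.
Standard quotas: A 2.6999, B 1.6888, C 2.6704, D 5.9409.
Lower quotas: A 2, B 1, C 2, D 5 (sum 10, leaving 3 seats).
Remainders in descending order: D 0.9409, A 0.6999, B 0.6888, C 0.6704.
The surplus seats go to D, A, B.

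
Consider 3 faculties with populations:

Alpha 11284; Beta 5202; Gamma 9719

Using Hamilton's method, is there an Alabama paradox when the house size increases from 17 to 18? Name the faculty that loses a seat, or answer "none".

Beta

At 17 seats: Alpha 7, Beta 4, Gamma 6.
At 18 seats: Alpha 8, Beta 3, Gamma 7.
Beta drops from 4 to 3.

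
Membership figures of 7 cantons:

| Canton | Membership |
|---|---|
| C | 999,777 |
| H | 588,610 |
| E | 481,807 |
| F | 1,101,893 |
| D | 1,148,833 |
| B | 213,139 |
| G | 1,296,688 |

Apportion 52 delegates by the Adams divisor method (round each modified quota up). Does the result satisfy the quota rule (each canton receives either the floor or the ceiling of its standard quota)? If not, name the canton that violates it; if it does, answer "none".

Standard quotas: C 8.916, H 5.249, E 4.297, F 9.827, D 10.246, B 1.901, G 11.564.
Adams allocation: C 9, H 5, E 5, F 10, D 10, B 2, G 11.
Every allocation lies between the lower and upper quota.

none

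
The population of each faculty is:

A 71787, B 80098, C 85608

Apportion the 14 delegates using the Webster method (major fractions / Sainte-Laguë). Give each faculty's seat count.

Standard divisor 237493/14 ≈ 16963.786; standard quotas: A 4.232, B 4.722, C 5.047.
Rounding to the nearest integer gives A 4, B 5, C 5 — total 14, matching the house size, so no adjustment is needed.

A: 4; B: 5; C: 5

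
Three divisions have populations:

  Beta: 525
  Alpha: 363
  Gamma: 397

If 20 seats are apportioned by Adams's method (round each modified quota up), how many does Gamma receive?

Standard divisor 1285/20 ≈ 64.25; standard quotas: Beta 8.171, Alpha 5.650, Gamma 6.179.
Rounding up gives 9, 6, 7 = 22 seats, so the divisor must be adjusted.
With modified divisor 70: modified quotas Beta 7.500, Alpha 5.186, Gamma 5.671.
Rounding up: Beta 8, Alpha 6, Gamma 6 (total 20).
Gamma receives 6.

6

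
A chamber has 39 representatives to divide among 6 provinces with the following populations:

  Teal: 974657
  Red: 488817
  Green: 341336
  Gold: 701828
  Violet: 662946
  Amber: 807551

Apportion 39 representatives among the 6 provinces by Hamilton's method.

Total 3977135; standard divisor 3977135/39 ≈ 101977.821.
Standard quotas: Teal 9.5575, Red 4.7934, Green 3.3472, Gold 6.8822, Violet 6.5009, Amber 7.9189.
Lower quotas: Teal 9, Red 4, Green 3, Gold 6, Violet 6, Amber 7 (sum 35, leaving 4 seats).
Remainders in descending order: Amber 0.9189, Gold 0.8822, Red 0.7934, Teal 0.5575, Violet 0.5009, Green 0.3472.
Largest remainders: Amber, Gold, Red, Teal receive the extra seats.

Teal=10; Red=5; Green=3; Gold=7; Violet=6; Amber=8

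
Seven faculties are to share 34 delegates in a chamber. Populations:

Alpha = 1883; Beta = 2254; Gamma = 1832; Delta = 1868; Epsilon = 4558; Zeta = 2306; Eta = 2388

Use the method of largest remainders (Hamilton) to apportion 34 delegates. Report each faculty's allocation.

Alpha: 4; Beta: 4; Gamma: 4; Delta: 4; Epsilon: 9; Zeta: 4; Eta: 5

Total 17089; standard divisor 17089/34 ≈ 502.618.
Standard quotas: Alpha 3.746, Beta 4.485, Gamma 3.645, Delta 3.717, Epsilon 9.069, Zeta 4.588, Eta 4.751.
Lower quotas: Alpha 3, Beta 4, Gamma 3, Delta 3, Epsilon 9, Zeta 4, Eta 4 (sum 30, leaving 4 seats).
Remainders in descending order: Eta 0.751, Alpha 0.746, Delta 0.717, Gamma 0.645, Zeta 0.588, Beta 0.485, Epsilon 0.069.
Largest remainders: Eta, Alpha, Delta, Gamma receive the extra seats.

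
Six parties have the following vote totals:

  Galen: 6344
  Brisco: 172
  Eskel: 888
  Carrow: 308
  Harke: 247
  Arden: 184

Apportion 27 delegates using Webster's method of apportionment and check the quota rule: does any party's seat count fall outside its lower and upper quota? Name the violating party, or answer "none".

Galen

Standard quotas: Galen 21.035, Brisco 0.570, Eskel 2.944, Carrow 1.021, Harke 0.819, Arden 0.610.
Webster allocation: Galen 20, Brisco 1, Eskel 3, Carrow 1, Harke 1, Arden 1.
Galen has quota 21.035 (lower 21, upper 22) but receives 20 — outside the quota interval.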